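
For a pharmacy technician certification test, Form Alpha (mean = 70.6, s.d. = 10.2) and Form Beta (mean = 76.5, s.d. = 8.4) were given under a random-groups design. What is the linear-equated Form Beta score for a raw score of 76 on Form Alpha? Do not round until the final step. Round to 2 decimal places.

80.95

Linear equating: y = (SD_Y/SD_X)(x − M_X) + M_Y
y = (8.4/10.2)(76 − 70.6) + 76.5
y = 0.823529 × 5.4 + 76.5 = 4.4471 + 76.5 = 80.95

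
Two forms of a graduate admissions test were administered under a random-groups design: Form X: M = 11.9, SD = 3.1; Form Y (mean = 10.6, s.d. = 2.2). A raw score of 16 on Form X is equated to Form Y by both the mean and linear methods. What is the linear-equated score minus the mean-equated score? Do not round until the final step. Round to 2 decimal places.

Mean-equated: 16 + (10.6 − 11.9) = 14.70
Linear-equated: (2.2/3.1)(16 − 11.9) + 10.6 = 13.510
Difference = 13.510 − 14.70 = -1.19

-1.19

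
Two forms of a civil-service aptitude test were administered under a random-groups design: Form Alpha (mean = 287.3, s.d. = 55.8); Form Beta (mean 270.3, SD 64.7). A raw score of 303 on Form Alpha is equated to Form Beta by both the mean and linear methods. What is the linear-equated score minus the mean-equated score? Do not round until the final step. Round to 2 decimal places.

Mean-equated: 303 + (270.3 − 287.3) = 286.00
Linear-equated: (64.7/55.8)(303 − 287.3) + 270.3 = 288.504
Difference = 288.504 − 286.00 = 2.50

2.50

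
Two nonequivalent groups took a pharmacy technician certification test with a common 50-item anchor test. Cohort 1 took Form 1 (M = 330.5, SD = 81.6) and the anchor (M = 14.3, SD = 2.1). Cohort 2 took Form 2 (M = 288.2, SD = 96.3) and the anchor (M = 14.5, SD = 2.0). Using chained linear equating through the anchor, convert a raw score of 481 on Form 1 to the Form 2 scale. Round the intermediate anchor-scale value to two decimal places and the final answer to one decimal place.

Form 1 → anchor (Cohort 1): v = (2.1/81.6)(481 − 330.5) + 14.3 = 18.17
anchor → Form 2 (Cohort 2): y = (96.3/2.0)(18.17 − 14.5) + 288.2 = 464.9

464.9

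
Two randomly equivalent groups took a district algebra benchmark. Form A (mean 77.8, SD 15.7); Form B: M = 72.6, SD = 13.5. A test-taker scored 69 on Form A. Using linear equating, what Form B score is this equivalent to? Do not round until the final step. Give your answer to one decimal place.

Linear equating: y = (SD_Y/SD_X)(x − M_X) + M_Y
y = (13.5/15.7)(69 − 77.8) + 72.6
y = 0.859873 × -8.8 + 72.6 = -7.5669 + 72.6 = 65.0

65.0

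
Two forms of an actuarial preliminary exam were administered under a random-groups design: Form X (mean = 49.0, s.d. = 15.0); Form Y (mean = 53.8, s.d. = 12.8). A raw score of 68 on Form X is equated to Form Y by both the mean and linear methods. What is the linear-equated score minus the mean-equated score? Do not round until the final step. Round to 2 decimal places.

Mean-equated: 68 + (53.8 − 49.0) = 72.80
Linear-equated: (12.8/15.0)(68 − 49.0) + 53.8 = 70.013
Difference = 70.013 − 72.80 = -2.79

-2.79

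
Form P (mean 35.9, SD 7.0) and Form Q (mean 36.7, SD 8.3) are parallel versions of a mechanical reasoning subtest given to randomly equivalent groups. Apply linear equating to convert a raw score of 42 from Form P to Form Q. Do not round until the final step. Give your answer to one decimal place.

Linear equating: y = (SD_Y/SD_X)(x − M_X) + M_Y
y = (8.3/7.0)(42 − 35.9) + 36.7
y = 1.185714 × 6.1 + 36.7 = 7.2329 + 36.7 = 43.9

43.9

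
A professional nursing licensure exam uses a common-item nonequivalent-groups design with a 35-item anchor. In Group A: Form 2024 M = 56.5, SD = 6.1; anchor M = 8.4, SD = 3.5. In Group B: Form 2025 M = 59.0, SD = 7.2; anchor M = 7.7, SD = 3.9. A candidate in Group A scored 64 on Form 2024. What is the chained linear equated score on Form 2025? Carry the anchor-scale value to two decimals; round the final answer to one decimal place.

68.2

Form 2024 → anchor (Group A): v = (3.5/6.1)(64 − 56.5) + 8.4 = 12.70
anchor → Form 2025 (Group B): y = (7.2/3.9)(12.70 − 7.7) + 59.0 = 68.2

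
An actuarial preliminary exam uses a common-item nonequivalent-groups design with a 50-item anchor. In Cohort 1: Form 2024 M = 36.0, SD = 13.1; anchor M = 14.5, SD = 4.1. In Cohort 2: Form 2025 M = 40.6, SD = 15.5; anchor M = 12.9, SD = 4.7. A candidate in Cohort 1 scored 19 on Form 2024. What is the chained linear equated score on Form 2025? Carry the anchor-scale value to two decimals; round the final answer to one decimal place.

Form 2024 → anchor (Cohort 1): v = (4.1/13.1)(19 − 36.0) + 14.5 = 9.18
anchor → Form 2025 (Cohort 2): y = (15.5/4.7)(9.18 − 12.9) + 40.6 = 28.3

28.3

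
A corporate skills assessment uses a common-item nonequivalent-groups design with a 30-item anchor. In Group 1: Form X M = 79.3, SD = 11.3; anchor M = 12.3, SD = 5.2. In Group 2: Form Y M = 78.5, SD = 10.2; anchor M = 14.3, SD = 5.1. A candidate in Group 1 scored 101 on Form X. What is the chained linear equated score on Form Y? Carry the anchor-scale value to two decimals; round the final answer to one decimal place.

94.5

Form X → anchor (Group 1): v = (5.2/11.3)(101 − 79.3) + 12.3 = 22.29
anchor → Form Y (Group 2): y = (10.2/5.1)(22.29 − 14.3) + 78.5 = 94.5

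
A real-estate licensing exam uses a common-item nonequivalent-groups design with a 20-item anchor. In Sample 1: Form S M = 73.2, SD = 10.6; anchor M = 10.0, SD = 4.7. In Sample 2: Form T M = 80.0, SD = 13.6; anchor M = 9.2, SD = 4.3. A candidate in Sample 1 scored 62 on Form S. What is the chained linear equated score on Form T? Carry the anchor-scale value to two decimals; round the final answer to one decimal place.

Form S → anchor (Sample 1): v = (4.7/10.6)(62 − 73.2) + 10.0 = 5.03
anchor → Form T (Sample 2): y = (13.6/4.3)(5.03 − 9.2) + 80.0 = 66.8

66.8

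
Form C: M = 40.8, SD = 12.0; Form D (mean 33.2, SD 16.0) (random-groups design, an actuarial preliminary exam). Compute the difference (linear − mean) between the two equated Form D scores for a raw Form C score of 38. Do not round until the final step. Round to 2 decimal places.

Mean-equated: 38 + (33.2 − 40.8) = 30.40
Linear-equated: (16.0/12.0)(38 − 40.8) + 33.2 = 29.467
Difference = 29.467 − 30.40 = -0.93

-0.93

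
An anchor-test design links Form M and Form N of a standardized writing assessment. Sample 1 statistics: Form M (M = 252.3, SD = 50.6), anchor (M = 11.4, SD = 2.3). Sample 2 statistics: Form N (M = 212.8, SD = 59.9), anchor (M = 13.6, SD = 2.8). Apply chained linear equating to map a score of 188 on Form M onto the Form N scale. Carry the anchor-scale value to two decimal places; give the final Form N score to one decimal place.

Form M → anchor (Sample 1): v = (2.3/50.6)(188 − 252.3) + 11.4 = 8.48
anchor → Form N (Sample 2): y = (59.9/2.8)(8.48 − 13.6) + 212.8 = 103.3

103.3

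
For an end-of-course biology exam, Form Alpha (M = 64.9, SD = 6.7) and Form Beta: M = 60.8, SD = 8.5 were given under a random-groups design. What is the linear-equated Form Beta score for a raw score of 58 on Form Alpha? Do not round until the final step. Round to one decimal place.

Linear equating: y = (SD_Y/SD_X)(x − M_X) + M_Y
y = (8.5/6.7)(58 − 64.9) + 60.8
y = 1.268657 × -6.9 + 60.8 = -8.7537 + 60.8 = 52.0

52.0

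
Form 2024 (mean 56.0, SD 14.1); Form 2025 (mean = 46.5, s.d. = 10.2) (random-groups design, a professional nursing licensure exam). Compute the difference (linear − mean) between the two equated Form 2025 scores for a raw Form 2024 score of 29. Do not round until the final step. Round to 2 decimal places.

Mean-equated: 29 + (46.5 − 56.0) = 19.50
Linear-equated: (10.2/14.1)(29 − 56.0) + 46.5 = 26.968
Difference = 26.968 − 19.50 = 7.47

7.47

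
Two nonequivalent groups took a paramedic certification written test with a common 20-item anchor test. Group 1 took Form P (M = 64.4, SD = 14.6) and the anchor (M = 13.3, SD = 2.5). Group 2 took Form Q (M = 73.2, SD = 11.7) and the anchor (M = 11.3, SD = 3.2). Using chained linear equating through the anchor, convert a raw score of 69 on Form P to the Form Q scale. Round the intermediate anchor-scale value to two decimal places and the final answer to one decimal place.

83.4

Form P → anchor (Group 1): v = (2.5/14.6)(69 − 64.4) + 13.3 = 14.09
anchor → Form Q (Group 2): y = (11.7/3.2)(14.09 − 11.3) + 73.2 = 83.4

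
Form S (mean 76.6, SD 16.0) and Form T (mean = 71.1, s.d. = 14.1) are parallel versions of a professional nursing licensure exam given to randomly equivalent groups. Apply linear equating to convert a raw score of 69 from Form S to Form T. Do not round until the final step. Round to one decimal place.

64.4

Linear equating: y = (SD_Y/SD_X)(x − M_X) + M_Y
y = (14.1/16.0)(69 − 76.6) + 71.1
y = 0.881250 × -7.6 + 71.1 = -6.6975 + 71.1 = 64.4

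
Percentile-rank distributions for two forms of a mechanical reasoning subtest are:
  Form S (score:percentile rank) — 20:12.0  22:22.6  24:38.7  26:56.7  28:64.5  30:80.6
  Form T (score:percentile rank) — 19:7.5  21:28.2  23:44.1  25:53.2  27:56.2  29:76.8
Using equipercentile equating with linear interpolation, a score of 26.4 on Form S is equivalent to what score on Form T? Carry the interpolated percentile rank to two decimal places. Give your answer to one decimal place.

PR of 26.4 on Form S: 56.7 + (26.4 − 26)/(28 − 26) × (64.5 − 56.7) = 58.26
On Form T, PR 58.26 falls between score 27 (PR 56.2) and 29 (PR 76.8).
Interpolate: 27 + (58.26 − 56.2)/(76.8 − 56.2) × (29 − 27) = 27.2

27.2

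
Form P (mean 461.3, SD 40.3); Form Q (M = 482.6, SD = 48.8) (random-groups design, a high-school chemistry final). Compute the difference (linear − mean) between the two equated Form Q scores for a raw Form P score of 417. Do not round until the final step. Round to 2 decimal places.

Mean-equated: 417 + (482.6 − 461.3) = 438.30
Linear-equated: (48.8/40.3)(417 − 461.3) + 482.6 = 428.956
Difference = 428.956 − 438.30 = -9.34

-9.34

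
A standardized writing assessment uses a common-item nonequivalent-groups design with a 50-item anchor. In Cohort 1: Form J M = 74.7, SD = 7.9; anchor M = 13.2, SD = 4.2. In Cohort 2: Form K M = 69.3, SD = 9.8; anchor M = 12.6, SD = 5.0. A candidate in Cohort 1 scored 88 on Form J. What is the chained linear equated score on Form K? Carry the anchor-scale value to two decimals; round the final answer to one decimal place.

Form J → anchor (Cohort 1): v = (4.2/7.9)(88 − 74.7) + 13.2 = 20.27
anchor → Form K (Cohort 2): y = (9.8/5.0)(20.27 − 12.6) + 69.3 = 84.3

84.3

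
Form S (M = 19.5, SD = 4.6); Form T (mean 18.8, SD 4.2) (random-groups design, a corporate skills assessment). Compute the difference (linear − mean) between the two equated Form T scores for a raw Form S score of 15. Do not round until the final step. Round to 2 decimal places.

0.39

Mean-equated: 15 + (18.8 − 19.5) = 14.30
Linear-equated: (4.2/4.6)(15 − 19.5) + 18.8 = 14.691
Difference = 14.691 − 14.30 = 0.39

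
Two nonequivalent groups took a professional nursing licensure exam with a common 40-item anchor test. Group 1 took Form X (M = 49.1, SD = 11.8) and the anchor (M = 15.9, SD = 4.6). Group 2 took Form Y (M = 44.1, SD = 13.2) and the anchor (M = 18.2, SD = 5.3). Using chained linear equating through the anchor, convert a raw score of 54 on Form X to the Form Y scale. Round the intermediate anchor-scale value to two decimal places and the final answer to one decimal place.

43.1

Form X → anchor (Group 1): v = (4.6/11.8)(54 − 49.1) + 15.9 = 17.81
anchor → Form Y (Group 2): y = (13.2/5.3)(17.81 − 18.2) + 44.1 = 43.1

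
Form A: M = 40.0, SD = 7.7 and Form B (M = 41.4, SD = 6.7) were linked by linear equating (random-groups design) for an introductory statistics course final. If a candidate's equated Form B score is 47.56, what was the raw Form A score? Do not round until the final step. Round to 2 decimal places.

Invert y = (SD_Y/SD_X)(x − M_X) + M_Y:
x = (SD_X/SD_Y)(y − M_Y) + M_X = (7.7/6.7)(47.56 − 41.4) + 40.0
x = 1.149254 × 6.160 + 40.0 = 47.08

47.08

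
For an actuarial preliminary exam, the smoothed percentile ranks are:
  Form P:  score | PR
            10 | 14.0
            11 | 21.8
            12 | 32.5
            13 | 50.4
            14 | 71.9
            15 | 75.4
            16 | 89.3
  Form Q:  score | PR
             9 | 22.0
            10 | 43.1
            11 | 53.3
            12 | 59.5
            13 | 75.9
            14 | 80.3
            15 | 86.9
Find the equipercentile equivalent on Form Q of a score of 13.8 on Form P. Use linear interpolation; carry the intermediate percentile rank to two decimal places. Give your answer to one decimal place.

12.5

PR of 13.8 on Form P: 50.4 + (13.8 − 13)/(14 − 13) × (71.9 − 50.4) = 67.60
On Form Q, PR 67.60 falls between score 12 (PR 59.5) and 13 (PR 75.9).
Interpolate: 12 + (67.60 − 59.5)/(75.9 − 59.5) × (13 − 12) = 12.5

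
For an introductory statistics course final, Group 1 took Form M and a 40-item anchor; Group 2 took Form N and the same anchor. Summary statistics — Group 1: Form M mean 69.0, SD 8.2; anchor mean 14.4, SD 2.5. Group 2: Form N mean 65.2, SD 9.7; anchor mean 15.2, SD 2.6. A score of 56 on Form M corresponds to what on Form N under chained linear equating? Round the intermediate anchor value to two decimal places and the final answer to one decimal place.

Form M → anchor (Group 1): v = (2.5/8.2)(56 − 69.0) + 14.4 = 10.44
anchor → Form N (Group 2): y = (9.7/2.6)(10.44 − 15.2) + 65.2 = 47.4

47.4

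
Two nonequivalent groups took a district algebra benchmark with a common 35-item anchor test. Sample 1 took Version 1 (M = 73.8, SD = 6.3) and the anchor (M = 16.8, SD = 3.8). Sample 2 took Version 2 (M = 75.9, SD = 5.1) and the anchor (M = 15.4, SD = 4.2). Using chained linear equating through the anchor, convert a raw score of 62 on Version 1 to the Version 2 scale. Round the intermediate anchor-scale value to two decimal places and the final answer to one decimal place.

Version 1 → anchor (Sample 1): v = (3.8/6.3)(62 − 73.8) + 16.8 = 9.68
anchor → Version 2 (Sample 2): y = (5.1/4.2)(9.68 − 15.4) + 75.9 = 69.0

69.0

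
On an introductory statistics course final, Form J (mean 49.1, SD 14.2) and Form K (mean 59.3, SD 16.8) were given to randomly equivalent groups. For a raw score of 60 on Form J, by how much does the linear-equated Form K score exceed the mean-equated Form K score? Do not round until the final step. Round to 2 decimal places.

2.00

Mean-equated: 60 + (59.3 − 49.1) = 70.20
Linear-equated: (16.8/14.2)(60 − 49.1) + 59.3 = 72.196
Difference = 72.196 − 70.20 = 2.00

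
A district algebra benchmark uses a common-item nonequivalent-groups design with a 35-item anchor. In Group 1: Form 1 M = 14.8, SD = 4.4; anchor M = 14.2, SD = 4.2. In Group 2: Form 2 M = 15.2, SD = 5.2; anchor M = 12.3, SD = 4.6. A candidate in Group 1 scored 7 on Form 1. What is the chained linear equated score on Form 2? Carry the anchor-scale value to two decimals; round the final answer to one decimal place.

Form 1 → anchor (Group 1): v = (4.2/4.4)(7 − 14.8) + 14.2 = 6.75
anchor → Form 2 (Group 2): y = (5.2/4.6)(6.75 − 12.3) + 15.2 = 8.9

8.9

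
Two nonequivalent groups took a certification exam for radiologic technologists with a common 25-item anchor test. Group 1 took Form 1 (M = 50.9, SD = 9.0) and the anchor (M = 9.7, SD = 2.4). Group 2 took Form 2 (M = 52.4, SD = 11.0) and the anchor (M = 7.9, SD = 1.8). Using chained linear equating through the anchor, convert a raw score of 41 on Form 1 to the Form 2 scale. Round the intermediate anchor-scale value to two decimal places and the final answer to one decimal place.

47.3

Form 1 → anchor (Group 1): v = (2.4/9.0)(41 − 50.9) + 9.7 = 7.06
anchor → Form 2 (Group 2): y = (11.0/1.8)(7.06 − 7.9) + 52.4 = 47.3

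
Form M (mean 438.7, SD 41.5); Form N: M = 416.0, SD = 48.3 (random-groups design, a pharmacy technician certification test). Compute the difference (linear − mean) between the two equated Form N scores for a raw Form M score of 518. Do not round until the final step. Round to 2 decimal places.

Mean-equated: 518 + (416.0 − 438.7) = 495.30
Linear-equated: (48.3/41.5)(518 − 438.7) + 416.0 = 508.294
Difference = 508.294 − 495.30 = 12.99

12.99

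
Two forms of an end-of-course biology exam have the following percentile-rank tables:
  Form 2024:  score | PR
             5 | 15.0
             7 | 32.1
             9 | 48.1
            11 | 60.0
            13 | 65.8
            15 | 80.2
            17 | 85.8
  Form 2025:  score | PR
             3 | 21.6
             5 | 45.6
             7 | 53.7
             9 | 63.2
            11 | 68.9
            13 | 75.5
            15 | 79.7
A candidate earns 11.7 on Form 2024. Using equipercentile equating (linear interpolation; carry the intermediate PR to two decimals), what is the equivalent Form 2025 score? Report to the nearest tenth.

8.8

PR of 11.7 on Form 2024: 60.0 + (11.7 − 11)/(13 − 11) × (65.8 − 60.0) = 62.03
On Form 2025, PR 62.03 falls between score 7 (PR 53.7) and 9 (PR 63.2).
Interpolate: 7 + (62.03 − 53.7)/(63.2 − 53.7) × (9 − 7) = 8.8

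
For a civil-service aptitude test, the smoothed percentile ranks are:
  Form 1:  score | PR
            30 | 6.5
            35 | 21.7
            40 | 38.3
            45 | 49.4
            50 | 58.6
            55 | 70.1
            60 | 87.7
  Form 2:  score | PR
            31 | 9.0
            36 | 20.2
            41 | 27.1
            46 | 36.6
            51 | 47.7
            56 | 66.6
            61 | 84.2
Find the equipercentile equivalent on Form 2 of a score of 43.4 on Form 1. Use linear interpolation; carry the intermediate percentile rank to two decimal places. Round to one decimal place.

PR of 43.4 on Form 1: 38.3 + (43.4 − 40)/(45 − 40) × (49.4 − 38.3) = 45.85
On Form 2, PR 45.85 falls between score 46 (PR 36.6) and 51 (PR 47.7).
Interpolate: 46 + (45.85 − 36.6)/(47.7 − 36.6) × (51 − 46) = 50.2

50.2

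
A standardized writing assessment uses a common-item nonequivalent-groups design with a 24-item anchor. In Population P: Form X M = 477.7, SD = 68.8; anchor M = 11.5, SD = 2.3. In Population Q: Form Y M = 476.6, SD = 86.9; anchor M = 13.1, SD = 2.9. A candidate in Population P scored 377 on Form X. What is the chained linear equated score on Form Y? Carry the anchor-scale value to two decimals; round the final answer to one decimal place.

327.7

Form X → anchor (Population P): v = (2.3/68.8)(377 − 477.7) + 11.5 = 8.13
anchor → Form Y (Population Q): y = (86.9/2.9)(8.13 − 13.1) + 476.6 = 327.7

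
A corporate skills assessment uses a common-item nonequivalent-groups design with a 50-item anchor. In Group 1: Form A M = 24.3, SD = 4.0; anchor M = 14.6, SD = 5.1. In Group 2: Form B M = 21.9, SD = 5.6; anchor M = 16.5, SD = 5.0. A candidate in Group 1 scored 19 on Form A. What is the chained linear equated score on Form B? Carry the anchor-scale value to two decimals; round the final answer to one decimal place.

Form A → anchor (Group 1): v = (5.1/4.0)(19 − 24.3) + 14.6 = 7.84
anchor → Form B (Group 2): y = (5.6/5.0)(7.84 − 16.5) + 21.9 = 12.2

12.2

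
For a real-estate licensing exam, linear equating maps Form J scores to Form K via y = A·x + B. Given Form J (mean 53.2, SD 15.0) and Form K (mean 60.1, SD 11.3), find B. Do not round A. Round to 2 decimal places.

A = SD_Y / SD_X = 11.3 / 15.0 = 0.753333
B = M_Y − A·M_X = 60.1 − 0.753333 × 53.2 = 20.02

20.02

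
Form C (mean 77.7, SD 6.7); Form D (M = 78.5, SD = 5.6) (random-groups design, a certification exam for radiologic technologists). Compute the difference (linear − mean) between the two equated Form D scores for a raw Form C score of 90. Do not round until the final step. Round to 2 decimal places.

Mean-equated: 90 + (78.5 − 77.7) = 90.80
Linear-equated: (5.6/6.7)(90 − 77.7) + 78.5 = 88.781
Difference = 88.781 − 90.80 = -2.02

-2.02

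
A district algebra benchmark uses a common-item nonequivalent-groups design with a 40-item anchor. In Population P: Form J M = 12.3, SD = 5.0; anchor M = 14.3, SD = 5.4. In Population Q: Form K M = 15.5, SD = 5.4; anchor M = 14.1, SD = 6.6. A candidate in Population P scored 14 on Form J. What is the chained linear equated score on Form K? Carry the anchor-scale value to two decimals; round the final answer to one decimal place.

17.2

Form J → anchor (Population P): v = (5.4/5.0)(14 − 12.3) + 14.3 = 16.14
anchor → Form K (Population Q): y = (5.4/6.6)(16.14 − 14.1) + 15.5 = 17.2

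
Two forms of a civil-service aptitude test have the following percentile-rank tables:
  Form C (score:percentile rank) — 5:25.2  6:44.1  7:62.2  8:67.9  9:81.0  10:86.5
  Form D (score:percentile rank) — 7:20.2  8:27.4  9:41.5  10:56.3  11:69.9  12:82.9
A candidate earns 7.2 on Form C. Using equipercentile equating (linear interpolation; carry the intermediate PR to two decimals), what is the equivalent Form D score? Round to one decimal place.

10.5

PR of 7.2 on Form C: 62.2 + (7.2 − 7)/(8 − 7) × (67.9 − 62.2) = 63.34
On Form D, PR 63.34 falls between score 10 (PR 56.3) and 11 (PR 69.9).
Interpolate: 10 + (63.34 − 56.3)/(69.9 − 56.3) × (11 − 10) = 10.5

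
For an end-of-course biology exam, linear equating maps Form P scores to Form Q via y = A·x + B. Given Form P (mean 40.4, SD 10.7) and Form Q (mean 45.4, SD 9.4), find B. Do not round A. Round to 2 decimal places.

9.91

A = SD_Y / SD_X = 9.4 / 10.7 = 0.878505
B = M_Y − A·M_X = 45.4 − 0.878505 × 40.4 = 9.91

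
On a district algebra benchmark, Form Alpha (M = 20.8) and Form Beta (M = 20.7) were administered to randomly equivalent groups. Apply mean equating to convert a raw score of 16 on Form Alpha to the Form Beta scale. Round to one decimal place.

Mean equating: y = x + (M_Y − M_X) = 16 + (20.7 − 20.8) = 15.9

15.9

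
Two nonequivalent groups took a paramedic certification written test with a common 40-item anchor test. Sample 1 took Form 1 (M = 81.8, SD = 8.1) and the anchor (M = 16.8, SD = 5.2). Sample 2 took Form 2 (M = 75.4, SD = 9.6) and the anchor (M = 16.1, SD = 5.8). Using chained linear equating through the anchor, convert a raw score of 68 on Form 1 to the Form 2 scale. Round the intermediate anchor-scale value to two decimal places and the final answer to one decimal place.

61.9

Form 1 → anchor (Sample 1): v = (5.2/8.1)(68 − 81.8) + 16.8 = 7.94
anchor → Form 2 (Sample 2): y = (9.6/5.8)(7.94 − 16.1) + 75.4 = 61.9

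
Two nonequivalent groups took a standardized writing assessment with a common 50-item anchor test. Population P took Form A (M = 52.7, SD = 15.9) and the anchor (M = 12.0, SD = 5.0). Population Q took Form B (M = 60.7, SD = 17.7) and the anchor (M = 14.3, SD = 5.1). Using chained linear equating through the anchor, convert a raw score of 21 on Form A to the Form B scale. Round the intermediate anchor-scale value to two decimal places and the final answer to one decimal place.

Form A → anchor (Population P): v = (5.0/15.9)(21 − 52.7) + 12.0 = 2.03
anchor → Form B (Population Q): y = (17.7/5.1)(2.03 − 14.3) + 60.7 = 18.1

18.1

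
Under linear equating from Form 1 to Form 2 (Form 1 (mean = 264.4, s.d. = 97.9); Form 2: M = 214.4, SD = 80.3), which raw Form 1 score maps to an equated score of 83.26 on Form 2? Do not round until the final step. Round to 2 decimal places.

104.52

Invert y = (SD_Y/SD_X)(x − M_X) + M_Y:
x = (SD_X/SD_Y)(y − M_Y) + M_X = (97.9/80.3)(83.26 − 214.4) + 264.4
x = 1.219178 × -131.140 + 264.4 = 104.52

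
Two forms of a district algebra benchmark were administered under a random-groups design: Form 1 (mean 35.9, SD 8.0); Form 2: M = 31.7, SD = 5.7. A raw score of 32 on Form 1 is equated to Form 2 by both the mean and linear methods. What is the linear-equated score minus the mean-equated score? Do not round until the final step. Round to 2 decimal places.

Mean-equated: 32 + (31.7 − 35.9) = 27.80
Linear-equated: (5.7/8.0)(32 − 35.9) + 31.7 = 28.921
Difference = 28.921 − 27.80 = 1.12

1.12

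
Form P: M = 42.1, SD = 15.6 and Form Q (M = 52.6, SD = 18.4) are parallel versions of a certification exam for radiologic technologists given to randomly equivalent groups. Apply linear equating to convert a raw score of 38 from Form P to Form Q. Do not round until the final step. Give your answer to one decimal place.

47.8

Linear equating: y = (SD_Y/SD_X)(x − M_X) + M_Y
y = (18.4/15.6)(38 − 42.1) + 52.6
y = 1.179487 × -4.1 + 52.6 = -4.8359 + 52.6 = 47.8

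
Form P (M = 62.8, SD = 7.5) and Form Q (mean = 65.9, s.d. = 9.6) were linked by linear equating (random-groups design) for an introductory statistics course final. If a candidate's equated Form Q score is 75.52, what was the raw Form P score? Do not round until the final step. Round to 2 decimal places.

70.32

Invert y = (SD_Y/SD_X)(x − M_X) + M_Y:
x = (SD_X/SD_Y)(y − M_Y) + M_X = (7.5/9.6)(75.52 − 65.9) + 62.8
x = 0.781250 × 9.620 + 62.8 = 70.32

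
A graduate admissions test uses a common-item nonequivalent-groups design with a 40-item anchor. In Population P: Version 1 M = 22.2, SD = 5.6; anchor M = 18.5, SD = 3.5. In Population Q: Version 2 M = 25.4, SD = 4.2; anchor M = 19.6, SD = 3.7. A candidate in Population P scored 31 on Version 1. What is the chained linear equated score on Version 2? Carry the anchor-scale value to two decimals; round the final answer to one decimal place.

30.4

Version 1 → anchor (Population P): v = (3.5/5.6)(31 − 22.2) + 18.5 = 24.00
anchor → Version 2 (Population Q): y = (4.2/3.7)(24.00 − 19.6) + 25.4 = 30.4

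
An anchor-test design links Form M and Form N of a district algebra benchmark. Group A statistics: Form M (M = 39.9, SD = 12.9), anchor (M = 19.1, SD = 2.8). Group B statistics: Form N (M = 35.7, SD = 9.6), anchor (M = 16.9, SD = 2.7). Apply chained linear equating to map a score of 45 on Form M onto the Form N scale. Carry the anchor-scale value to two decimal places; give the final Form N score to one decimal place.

47.5

Form M → anchor (Group A): v = (2.8/12.9)(45 − 39.9) + 19.1 = 20.21
anchor → Form N (Group B): y = (9.6/2.7)(20.21 − 16.9) + 35.7 = 47.5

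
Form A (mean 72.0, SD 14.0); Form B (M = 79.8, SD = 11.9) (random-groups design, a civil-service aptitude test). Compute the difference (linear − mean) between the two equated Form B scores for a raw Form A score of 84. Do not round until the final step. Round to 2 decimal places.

-1.80

Mean-equated: 84 + (79.8 − 72.0) = 91.80
Linear-equated: (11.9/14.0)(84 − 72.0) + 79.8 = 90.000
Difference = 90.000 − 91.80 = -1.80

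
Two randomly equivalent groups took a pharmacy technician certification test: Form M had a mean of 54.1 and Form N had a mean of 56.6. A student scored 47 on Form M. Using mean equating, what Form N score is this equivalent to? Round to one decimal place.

49.5

Mean equating: y = x + (M_Y − M_X) = 47 + (56.6 − 54.1) = 49.5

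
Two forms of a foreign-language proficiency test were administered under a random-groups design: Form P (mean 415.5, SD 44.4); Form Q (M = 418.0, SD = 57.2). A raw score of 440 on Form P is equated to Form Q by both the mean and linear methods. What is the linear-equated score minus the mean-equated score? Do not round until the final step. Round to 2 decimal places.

7.06

Mean-equated: 440 + (418.0 − 415.5) = 442.50
Linear-equated: (57.2/44.4)(440 − 415.5) + 418.0 = 449.563
Difference = 449.563 − 442.50 = 7.06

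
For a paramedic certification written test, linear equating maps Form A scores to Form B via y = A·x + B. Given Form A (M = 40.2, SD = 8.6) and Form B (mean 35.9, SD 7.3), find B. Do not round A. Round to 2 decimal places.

A = SD_Y / SD_X = 7.3 / 8.6 = 0.848837
B = M_Y − A·M_X = 35.9 − 0.848837 × 40.2 = 1.78

1.78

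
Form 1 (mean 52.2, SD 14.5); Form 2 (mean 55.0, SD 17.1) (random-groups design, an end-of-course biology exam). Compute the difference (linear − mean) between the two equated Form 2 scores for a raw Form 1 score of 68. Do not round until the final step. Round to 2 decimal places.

Mean-equated: 68 + (55.0 − 52.2) = 70.80
Linear-equated: (17.1/14.5)(68 − 52.2) + 55.0 = 73.633
Difference = 73.633 − 70.80 = 2.83

2.83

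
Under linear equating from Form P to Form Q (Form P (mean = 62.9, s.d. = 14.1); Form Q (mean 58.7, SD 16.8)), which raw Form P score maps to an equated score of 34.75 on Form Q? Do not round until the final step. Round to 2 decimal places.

Invert y = (SD_Y/SD_X)(x − M_X) + M_Y:
x = (SD_X/SD_Y)(y − M_Y) + M_X = (14.1/16.8)(34.75 − 58.7) + 62.9
x = 0.839286 × -23.950 + 62.9 = 42.80

42.80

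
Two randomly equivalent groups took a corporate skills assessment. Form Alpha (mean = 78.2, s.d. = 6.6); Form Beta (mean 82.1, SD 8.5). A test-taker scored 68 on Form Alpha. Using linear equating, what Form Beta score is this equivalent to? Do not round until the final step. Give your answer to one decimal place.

Linear equating: y = (SD_Y/SD_X)(x − M_X) + M_Y
y = (8.5/6.6)(68 − 78.2) + 82.1
y = 1.287879 × -10.2 + 82.1 = -13.1364 + 82.1 = 69.0

69.0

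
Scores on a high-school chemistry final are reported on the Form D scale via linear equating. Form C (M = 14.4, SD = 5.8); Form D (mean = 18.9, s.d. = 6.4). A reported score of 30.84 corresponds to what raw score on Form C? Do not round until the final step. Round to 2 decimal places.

Invert y = (SD_Y/SD_X)(x − M_X) + M_Y:
x = (SD_X/SD_Y)(y − M_Y) + M_X = (5.8/6.4)(30.84 − 18.9) + 14.4
x = 0.906250 × 11.940 + 14.4 = 25.22

25.22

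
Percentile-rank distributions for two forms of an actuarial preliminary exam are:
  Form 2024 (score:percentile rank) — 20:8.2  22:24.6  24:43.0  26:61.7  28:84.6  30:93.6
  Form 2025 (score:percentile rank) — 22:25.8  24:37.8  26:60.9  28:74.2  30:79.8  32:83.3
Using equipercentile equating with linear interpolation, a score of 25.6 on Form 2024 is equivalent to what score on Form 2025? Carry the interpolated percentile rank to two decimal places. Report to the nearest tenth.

PR of 25.6 on Form 2024: 43.0 + (25.6 − 24)/(26 − 24) × (61.7 − 43.0) = 57.96
On Form 2025, PR 57.96 falls between score 24 (PR 37.8) and 26 (PR 60.9).
Interpolate: 24 + (57.96 − 37.8)/(60.9 − 37.8) × (26 − 24) = 25.7

25.7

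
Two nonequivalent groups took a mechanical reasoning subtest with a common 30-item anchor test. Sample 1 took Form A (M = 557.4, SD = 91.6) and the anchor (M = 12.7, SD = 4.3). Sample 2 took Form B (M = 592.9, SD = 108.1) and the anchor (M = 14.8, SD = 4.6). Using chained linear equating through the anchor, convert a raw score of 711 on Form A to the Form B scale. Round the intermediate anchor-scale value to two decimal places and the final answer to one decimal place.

Form A → anchor (Sample 1): v = (4.3/91.6)(711 − 557.4) + 12.7 = 19.91
anchor → Form B (Sample 2): y = (108.1/4.6)(19.91 − 14.8) + 592.9 = 713.0

713.0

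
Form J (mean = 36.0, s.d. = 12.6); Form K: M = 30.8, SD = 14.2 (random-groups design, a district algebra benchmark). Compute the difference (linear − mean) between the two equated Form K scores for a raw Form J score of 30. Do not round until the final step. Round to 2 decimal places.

Mean-equated: 30 + (30.8 − 36.0) = 24.80
Linear-equated: (14.2/12.6)(30 − 36.0) + 30.8 = 24.038
Difference = 24.038 − 24.80 = -0.76

-0.76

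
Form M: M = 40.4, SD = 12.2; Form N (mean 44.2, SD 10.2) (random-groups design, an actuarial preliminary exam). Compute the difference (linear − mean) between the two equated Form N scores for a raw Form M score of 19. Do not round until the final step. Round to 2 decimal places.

3.51

Mean-equated: 19 + (44.2 − 40.4) = 22.80
Linear-equated: (10.2/12.2)(19 − 40.4) + 44.2 = 26.308
Difference = 26.308 − 22.80 = 3.51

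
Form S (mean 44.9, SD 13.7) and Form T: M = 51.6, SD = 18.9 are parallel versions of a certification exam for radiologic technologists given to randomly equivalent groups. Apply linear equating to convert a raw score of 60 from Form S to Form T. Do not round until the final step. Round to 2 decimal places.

72.43

Linear equating: y = (SD_Y/SD_X)(x − M_X) + M_Y
y = (18.9/13.7)(60 − 44.9) + 51.6
y = 1.379562 × 15.1 + 51.6 = 20.8314 + 51.6 = 72.43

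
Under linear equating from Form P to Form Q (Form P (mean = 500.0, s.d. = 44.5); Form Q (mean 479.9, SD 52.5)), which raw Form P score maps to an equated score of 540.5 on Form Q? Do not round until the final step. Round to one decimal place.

551.4

Invert y = (SD_Y/SD_X)(x − M_X) + M_Y:
x = (SD_X/SD_Y)(y − M_Y) + M_X = (44.5/52.5)(540.5 − 479.9) + 500.0
x = 0.847619 × 60.600 + 500.0 = 551.4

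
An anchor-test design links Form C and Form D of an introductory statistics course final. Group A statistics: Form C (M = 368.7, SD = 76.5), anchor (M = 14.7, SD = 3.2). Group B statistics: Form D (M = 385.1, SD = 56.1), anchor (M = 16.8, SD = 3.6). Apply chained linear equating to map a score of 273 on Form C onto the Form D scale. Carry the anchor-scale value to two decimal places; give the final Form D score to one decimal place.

290.0

Form C → anchor (Group A): v = (3.2/76.5)(273 − 368.7) + 14.7 = 10.70
anchor → Form D (Group B): y = (56.1/3.6)(10.70 − 16.8) + 385.1 = 290.0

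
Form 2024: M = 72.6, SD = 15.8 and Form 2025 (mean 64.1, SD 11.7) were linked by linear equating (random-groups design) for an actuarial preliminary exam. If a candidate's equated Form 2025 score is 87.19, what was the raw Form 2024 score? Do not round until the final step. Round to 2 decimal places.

Invert y = (SD_Y/SD_X)(x − M_X) + M_Y:
x = (SD_X/SD_Y)(y − M_Y) + M_X = (15.8/11.7)(87.19 − 64.1) + 72.6
x = 1.350427 × 23.090 + 72.6 = 103.78

103.78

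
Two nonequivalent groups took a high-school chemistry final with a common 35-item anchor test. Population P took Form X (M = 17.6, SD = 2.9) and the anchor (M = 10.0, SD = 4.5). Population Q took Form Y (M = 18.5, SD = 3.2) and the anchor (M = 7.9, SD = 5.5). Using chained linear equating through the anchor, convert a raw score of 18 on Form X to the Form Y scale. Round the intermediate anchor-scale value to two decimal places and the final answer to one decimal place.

Form X → anchor (Population P): v = (4.5/2.9)(18 − 17.6) + 10.0 = 10.62
anchor → Form Y (Population Q): y = (3.2/5.5)(10.62 − 7.9) + 18.5 = 20.1

20.1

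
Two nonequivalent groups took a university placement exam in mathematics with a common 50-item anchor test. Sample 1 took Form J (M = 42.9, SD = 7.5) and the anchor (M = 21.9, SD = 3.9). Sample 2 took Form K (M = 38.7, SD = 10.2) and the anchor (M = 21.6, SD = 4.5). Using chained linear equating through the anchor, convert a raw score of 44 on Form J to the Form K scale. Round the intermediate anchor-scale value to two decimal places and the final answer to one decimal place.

40.7

Form J → anchor (Sample 1): v = (3.9/7.5)(44 − 42.9) + 21.9 = 22.47
anchor → Form K (Sample 2): y = (10.2/4.5)(22.47 − 21.6) + 38.7 = 40.7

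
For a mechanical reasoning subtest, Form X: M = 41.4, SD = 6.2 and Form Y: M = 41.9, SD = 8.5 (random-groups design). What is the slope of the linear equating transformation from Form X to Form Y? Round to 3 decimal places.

1.371

A = SD_Y / SD_X = 8.5 / 6.2 = 1.371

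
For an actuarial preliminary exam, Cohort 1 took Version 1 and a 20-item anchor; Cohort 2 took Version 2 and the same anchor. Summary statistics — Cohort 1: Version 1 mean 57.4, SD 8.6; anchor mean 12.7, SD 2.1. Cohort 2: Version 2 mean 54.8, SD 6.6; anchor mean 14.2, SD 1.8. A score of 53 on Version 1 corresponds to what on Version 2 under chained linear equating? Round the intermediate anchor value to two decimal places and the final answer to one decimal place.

45.4

Version 1 → anchor (Cohort 1): v = (2.1/8.6)(53 − 57.4) + 12.7 = 11.63
anchor → Version 2 (Cohort 2): y = (6.6/1.8)(11.63 − 14.2) + 54.8 = 45.4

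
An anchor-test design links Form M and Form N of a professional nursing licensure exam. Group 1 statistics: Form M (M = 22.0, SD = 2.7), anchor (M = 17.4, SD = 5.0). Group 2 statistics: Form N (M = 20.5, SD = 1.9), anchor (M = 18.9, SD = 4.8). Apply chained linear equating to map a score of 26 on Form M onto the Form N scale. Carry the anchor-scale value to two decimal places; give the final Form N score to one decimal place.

Form M → anchor (Group 1): v = (5.0/2.7)(26 − 22.0) + 17.4 = 24.81
anchor → Form N (Group 2): y = (1.9/4.8)(24.81 − 18.9) + 20.5 = 22.8

22.8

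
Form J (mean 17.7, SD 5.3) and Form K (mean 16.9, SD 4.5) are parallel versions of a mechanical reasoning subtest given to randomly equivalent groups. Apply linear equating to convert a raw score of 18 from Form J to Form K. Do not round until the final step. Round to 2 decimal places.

Linear equating: y = (SD_Y/SD_X)(x − M_X) + M_Y
y = (4.5/5.3)(18 − 17.7) + 16.9
y = 0.849057 × 0.3 + 16.9 = 0.2547 + 16.9 = 17.15

17.15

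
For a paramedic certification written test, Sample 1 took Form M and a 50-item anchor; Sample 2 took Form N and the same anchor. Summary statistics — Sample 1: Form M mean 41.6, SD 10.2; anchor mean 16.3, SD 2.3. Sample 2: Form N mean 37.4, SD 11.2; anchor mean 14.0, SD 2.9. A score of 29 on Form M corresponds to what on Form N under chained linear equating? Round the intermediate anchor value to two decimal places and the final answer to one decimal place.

Form M → anchor (Sample 1): v = (2.3/10.2)(29 − 41.6) + 16.3 = 13.46
anchor → Form N (Sample 2): y = (11.2/2.9)(13.46 − 14.0) + 37.4 = 35.3

35.3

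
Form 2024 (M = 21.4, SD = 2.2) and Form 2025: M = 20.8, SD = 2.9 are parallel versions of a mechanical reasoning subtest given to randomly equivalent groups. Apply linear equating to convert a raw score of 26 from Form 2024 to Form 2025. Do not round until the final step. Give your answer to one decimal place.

26.9

Linear equating: y = (SD_Y/SD_X)(x − M_X) + M_Y
y = (2.9/2.2)(26 − 21.4) + 20.8
y = 1.318182 × 4.6 + 20.8 = 6.0636 + 20.8 = 26.9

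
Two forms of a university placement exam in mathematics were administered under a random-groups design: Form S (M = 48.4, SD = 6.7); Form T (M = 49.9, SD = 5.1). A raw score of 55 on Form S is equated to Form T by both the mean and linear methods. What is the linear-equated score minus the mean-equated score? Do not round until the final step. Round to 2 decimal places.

-1.58

Mean-equated: 55 + (49.9 − 48.4) = 56.50
Linear-equated: (5.1/6.7)(55 − 48.4) + 49.9 = 54.924
Difference = 54.924 − 56.50 = -1.58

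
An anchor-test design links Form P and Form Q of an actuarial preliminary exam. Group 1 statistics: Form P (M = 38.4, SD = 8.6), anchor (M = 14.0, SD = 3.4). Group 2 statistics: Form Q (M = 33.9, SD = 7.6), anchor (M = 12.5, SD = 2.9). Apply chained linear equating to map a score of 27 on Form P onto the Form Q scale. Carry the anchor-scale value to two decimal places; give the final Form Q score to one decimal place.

Form P → anchor (Group 1): v = (3.4/8.6)(27 − 38.4) + 14.0 = 9.49
anchor → Form Q (Group 2): y = (7.6/2.9)(9.49 − 12.5) + 33.9 = 26.0

26.0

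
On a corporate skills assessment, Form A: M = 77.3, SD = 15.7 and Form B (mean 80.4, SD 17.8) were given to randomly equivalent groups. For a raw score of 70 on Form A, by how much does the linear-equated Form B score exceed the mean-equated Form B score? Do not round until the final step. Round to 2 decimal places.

-0.98

Mean-equated: 70 + (80.4 − 77.3) = 73.10
Linear-equated: (17.8/15.7)(70 − 77.3) + 80.4 = 72.124
Difference = 72.124 − 73.10 = -0.98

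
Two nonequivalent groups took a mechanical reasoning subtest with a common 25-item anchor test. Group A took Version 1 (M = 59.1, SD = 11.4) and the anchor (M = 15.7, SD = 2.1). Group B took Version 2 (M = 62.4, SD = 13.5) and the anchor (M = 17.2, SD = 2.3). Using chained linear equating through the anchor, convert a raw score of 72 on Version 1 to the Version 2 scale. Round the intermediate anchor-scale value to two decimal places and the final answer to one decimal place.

67.6

Version 1 → anchor (Group A): v = (2.1/11.4)(72 − 59.1) + 15.7 = 18.08
anchor → Version 2 (Group B): y = (13.5/2.3)(18.08 − 17.2) + 62.4 = 67.6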